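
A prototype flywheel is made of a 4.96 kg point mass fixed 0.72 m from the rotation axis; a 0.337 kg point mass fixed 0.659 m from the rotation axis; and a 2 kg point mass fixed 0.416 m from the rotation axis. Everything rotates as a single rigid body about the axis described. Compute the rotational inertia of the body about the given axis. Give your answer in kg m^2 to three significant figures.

3.06

Point mass: I_cm = 0; centre at d = 0.72 m, so the parallel axis theorem gives I = 0 + (4.96)(0.72)² = 2.5713 kg m^2.
Point mass: I_cm = 0; centre at d = 0.659 m, so the parallel axis theorem gives I = 0 + (0.337)(0.659)² = 0.14635 kg m^2.
Point mass: I_cm = 0; centre at d = 0.416 m, so the parallel axis theorem gives I = 0 + (2)(0.416)² = 0.34611 kg m^2.
Total I = 2.5713 + 0.14635 + 0.34611 = 3.0637 kg m^2.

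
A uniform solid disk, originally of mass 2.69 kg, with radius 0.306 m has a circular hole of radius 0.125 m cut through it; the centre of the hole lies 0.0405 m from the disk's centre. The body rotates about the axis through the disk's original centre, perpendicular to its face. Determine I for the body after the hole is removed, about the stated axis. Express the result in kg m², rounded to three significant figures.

Unpierced body about its centre: I₀ = (1/2)MR² = (1/2)(2.69)(0.306)² = 0.12594 kg m².
The removed disk has mass m = M·(r/R)² = (2.69)(0.125/0.306)² = 0.44888 kg (same uniform areal density).
Its moment of inertia about the rotation axis (parallel-axis theorem): I_hole = (1/2)mr² + md² = (1/2)(0.44888)(0.125)² + (0.44888)(0.0405)² = 0.0042431 kg m².
Treating the hole as negative mass, I = I₀ − I_hole = 0.12594 − 0.0042431 = 0.1217 kg m².

0.122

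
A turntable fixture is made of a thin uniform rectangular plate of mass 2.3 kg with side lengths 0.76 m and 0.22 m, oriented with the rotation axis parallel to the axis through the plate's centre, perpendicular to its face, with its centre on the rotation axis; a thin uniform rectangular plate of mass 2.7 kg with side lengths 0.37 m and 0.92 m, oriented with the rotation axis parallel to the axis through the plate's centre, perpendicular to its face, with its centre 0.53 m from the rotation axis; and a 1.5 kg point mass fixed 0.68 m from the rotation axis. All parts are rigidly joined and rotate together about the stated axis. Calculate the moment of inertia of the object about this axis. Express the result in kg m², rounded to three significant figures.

1.79

Rectangular plate: I_cm = (1/12)M(a²+b²) = (1/12)(2.3)[(0.76)² + (0.22)²] = 0.11998 kg m²; axis through the centre, so I = 0.11998 kg m².
Rectangular plate: I_cm = (1/12)M(a²+b²) = (1/12)(2.7)[(0.37)² + (0.92)²] = 0.22124 kg m²; centre at d = 0.53 m, so I = I_cm + Md² gives I = 0.22124 + (2.7)(0.53)² = 0.97967 kg m².
Point mass: I_cm = 0; centre at d = 0.68 m, so I = I_cm + Md² gives I = 0 + (1.5)(0.68)² = 0.6936 kg m².
Total I = 0.11998 + 0.97967 + 0.6936 = 1.7933 kg m².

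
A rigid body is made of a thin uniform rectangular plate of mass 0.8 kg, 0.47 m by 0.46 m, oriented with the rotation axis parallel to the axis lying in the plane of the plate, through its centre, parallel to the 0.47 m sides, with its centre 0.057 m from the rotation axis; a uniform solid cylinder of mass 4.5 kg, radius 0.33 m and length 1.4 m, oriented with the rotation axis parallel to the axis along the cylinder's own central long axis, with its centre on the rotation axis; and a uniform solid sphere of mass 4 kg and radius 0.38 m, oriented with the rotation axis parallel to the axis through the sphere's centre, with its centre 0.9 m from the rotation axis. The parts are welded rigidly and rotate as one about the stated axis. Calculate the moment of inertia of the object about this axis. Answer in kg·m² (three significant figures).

Rectangular plate: I_cm = (1/12)Mb² = (1/12)(0.8)(0.46)² = 0.014107 kg·m²; centre at d = 0.057 m, so I = I_cm + Md² gives I = 0.014107 + (0.8)(0.057)² = 0.016706 kg·m².
Solid cylinder: I_cm = (1/2)MR² = (1/2)(4.5)(0.33)² = 0.24503 kg·m²; axis through the centre, so I = 0.24503 kg·m².
Solid sphere: I_cm = (2/5)MR² = (2/5)(4)(0.38)² = 0.23104 kg·m²; centre at d = 0.9 m, so I = I_cm + Md² gives I = 0.23104 + (4)(0.9)² = 3.471 kg·m².
Total I = 0.016706 + 0.24503 + 3.471 = 3.7328 kg·m².

3.73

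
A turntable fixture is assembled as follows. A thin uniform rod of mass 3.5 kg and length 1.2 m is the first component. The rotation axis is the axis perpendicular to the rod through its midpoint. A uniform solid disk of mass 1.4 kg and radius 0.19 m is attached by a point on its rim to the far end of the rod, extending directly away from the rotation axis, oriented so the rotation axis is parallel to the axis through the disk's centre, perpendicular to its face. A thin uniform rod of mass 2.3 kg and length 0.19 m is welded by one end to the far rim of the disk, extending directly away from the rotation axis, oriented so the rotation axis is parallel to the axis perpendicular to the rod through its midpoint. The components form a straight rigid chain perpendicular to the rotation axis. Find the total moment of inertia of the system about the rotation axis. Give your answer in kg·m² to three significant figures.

Thin rod: I_cm = (1/12)ML² = (1/12)(3.5)(1.2)² = 0.42 kg·m²; axis through the centre, so I = 0.42 kg·m².
Solid disk: I_cm = (1/2)MR² = (1/2)(1.4)(0.19)² = 0.02527 kg·m²; centre at d = 0.6 + 0.19 = 0.79 m, so I = I_cm + Md² gives I = 0.02527 + (1.4)(0.79)² = 0.89901 kg·m².
Thin rod: I_cm = (1/12)ML² = (1/12)(2.3)(0.19)² = 0.0069192 kg·m²; centre at d = 0.6 + 0.19 + 0.19 + 0.095 = 1.075 m, so I = I_cm + Md² gives I = 0.0069192 + (2.3)(1.075)² = 2.6649 kg·m².
Total I = 0.42 + 0.89901 + 2.6649 = 3.9839 kg·m².

3.98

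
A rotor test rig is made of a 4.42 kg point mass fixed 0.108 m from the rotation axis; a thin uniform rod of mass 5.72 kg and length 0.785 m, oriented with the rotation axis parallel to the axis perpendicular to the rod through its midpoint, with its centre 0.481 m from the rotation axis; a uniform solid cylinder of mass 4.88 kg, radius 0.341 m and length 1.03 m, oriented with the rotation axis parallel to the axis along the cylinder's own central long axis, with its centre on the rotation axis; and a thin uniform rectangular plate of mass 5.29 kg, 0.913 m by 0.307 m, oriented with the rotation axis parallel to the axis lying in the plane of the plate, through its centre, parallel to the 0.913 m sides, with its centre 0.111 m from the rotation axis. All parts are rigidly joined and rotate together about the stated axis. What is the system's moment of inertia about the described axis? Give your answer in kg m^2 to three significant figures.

Point mass: I_cm = 0; centre at d = 0.108 m, so the parallel axis theorem gives I = 0 + (4.42)(0.108)² = 0.051555 kg m^2.
Thin rod: I_cm = (1/12)ML² = (1/12)(5.72)(0.785)² = 0.29373 kg m^2; centre at d = 0.481 m, so the parallel axis theorem gives I = 0.29373 + (5.72)(0.481)² = 1.6171 kg m^2.
Solid cylinder: I_cm = (1/2)MR² = (1/2)(4.88)(0.341)² = 0.28373 kg m^2; axis through the centre, so I = 0.28373 kg m^2.
Rectangular plate: I_cm = (1/12)Mb² = (1/12)(5.29)(0.307)² = 0.041548 kg m^2; centre at d = 0.111 m, so the parallel axis theorem gives I = 0.041548 + (5.29)(0.111)² = 0.10673 kg m^2.
Total I = 0.051555 + 1.6171 + 0.28373 + 0.10673 = 2.0591 kg m^2.

2.06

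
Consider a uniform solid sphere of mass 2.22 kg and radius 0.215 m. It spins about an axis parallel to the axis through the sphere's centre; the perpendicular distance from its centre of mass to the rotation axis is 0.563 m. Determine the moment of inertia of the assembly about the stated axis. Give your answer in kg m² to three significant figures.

I_cm = (2/5)MR² = (2/5)(2.22)(0.215)² = 0.041048 kg m²; centre at d = 0.563 m, so the parallel axis theorem gives I = 0.041048 + (2.22)(0.563)² = 0.74472 kg m².

0.745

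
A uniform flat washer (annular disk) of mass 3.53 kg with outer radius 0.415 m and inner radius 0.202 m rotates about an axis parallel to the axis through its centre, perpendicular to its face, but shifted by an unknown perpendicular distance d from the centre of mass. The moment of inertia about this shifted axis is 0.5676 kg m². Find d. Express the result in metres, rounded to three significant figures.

0.233

About the centre-of-mass axis, I_cm = (1/2)M(R²+r²) = (1/2)(3.53)[(0.415)² + (0.202)²] = 0.376 kg m².
Parallel axis theorem: I = I_cm + Md², so Md² = 0.5676 − 0.376 = 0.1916 kg m².
d = √(0.1916 / 3.53) = 0.23298 m.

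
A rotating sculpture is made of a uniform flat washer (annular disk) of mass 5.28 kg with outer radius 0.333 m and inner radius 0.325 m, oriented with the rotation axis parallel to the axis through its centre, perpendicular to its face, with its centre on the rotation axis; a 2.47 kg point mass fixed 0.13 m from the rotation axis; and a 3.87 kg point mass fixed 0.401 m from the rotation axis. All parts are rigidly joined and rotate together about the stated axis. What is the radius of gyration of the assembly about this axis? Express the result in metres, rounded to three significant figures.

0.326

Annular disk: I_cm = (1/2)M(R²+r²) = (1/2)(5.28)[(0.333)² + (0.325)²] = 0.5716 kg m²; axis through the centre, so I = 0.5716 kg m².
Point mass: I_cm = 0; centre at d = 0.13 m, so the parallel axis theorem gives I = 0 + (2.47)(0.13)² = 0.041743 kg m².
Point mass: I_cm = 0; centre at d = 0.401 m, so the parallel axis theorem gives I = 0 + (3.87)(0.401)² = 0.6223 kg m².
Total I = 1.2356 kg m²; total mass M = 11.62 kg.
k = √(I/M) = √(1.2356/11.62) = 0.32609 m.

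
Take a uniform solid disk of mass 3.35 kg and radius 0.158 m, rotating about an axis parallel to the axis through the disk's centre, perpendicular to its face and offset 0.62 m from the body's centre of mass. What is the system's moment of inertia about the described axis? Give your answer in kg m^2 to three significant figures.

I_cm = (1/2)MR² = (1/2)(3.35)(0.158)² = 0.041815 kg m^2; centre at d = 0.62 m, so I = I_cm + Md² gives I = 0.041815 + (3.35)(0.62)² = 1.3296 kg m^2.

1.33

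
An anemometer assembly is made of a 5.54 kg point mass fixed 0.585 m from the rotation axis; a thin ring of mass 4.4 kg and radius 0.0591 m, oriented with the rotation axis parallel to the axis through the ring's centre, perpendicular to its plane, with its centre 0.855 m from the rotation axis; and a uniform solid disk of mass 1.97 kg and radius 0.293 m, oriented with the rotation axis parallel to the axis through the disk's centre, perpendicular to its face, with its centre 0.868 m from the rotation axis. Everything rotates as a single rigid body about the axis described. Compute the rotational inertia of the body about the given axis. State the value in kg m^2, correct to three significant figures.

Point mass: I_cm = 0; centre at d = 0.585 m, so the parallel axis theorem gives I = 0 + (5.54)(0.585)² = 1.8959 kg m^2.
Thin ring: I_cm = MR² = (4.4)(0.0591)² = 0.015368 kg m^2; centre at d = 0.855 m, so the parallel axis theorem gives I = 0.015368 + (4.4)(0.855)² = 3.2319 kg m^2.
Solid disk: I_cm = (1/2)MR² = (1/2)(1.97)(0.293)² = 0.084561 kg m^2; centre at d = 0.868 m, so the parallel axis theorem gives I = 0.084561 + (1.97)(0.868)² = 1.5688 kg m^2.
Total I = 1.8959 + 3.2319 + 1.5688 = 6.6966 kg m^2.

6.70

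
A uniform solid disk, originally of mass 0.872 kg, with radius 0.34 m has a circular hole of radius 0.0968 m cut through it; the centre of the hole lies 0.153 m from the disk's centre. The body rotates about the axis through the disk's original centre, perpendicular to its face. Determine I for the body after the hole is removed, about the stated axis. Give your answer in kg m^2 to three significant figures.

0.0484

Unpierced body about its centre: I₀ = (1/2)MR² = (1/2)(0.872)(0.34)² = 0.050402 kg m^2.
The removed disk has mass m = M·(r/R)² = (0.872)(0.0968/0.34)² = 0.070682 kg (same uniform areal density).
Its moment of inertia about the rotation axis (parallel-axis theorem): I_hole = (1/2)mr² + md² = (1/2)(0.070682)(0.0968)² + (0.070682)(0.153)² = 0.0019858 kg m^2.
Treating the hole as negative mass, I = I₀ − I_hole = 0.050402 − 0.0019858 = 0.048416 kg m^2.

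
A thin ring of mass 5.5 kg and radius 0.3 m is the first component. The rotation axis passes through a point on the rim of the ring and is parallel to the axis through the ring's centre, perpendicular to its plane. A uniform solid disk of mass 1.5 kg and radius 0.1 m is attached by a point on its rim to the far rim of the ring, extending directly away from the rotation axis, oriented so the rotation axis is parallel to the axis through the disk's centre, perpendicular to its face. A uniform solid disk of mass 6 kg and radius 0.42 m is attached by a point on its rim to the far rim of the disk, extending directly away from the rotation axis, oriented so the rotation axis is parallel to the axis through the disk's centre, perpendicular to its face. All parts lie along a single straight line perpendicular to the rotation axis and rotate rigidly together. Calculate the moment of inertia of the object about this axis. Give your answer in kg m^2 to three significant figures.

Thin ring: I_cm = MR² = (5.5)(0.3)² = 0.495 kg m^2; centre at d = 0.3 m, so I = I_cm + Md² gives I = 0.495 + (5.5)(0.3)² = 0.99 kg m^2.
Solid disk: I_cm = (1/2)MR² = (1/2)(1.5)(0.1)² = 0.0075 kg m^2; centre at d = 0.3 + 0.3 + 0.1 = 0.7 m, so I = I_cm + Md² gives I = 0.0075 + (1.5)(0.7)² = 0.7425 kg m^2.
Solid disk: I_cm = (1/2)MR² = (1/2)(6)(0.42)² = 0.5292 kg m^2; centre at d = 0.3 + 0.3 + 0.1 + 0.1 + 0.42 = 1.22 m, so I = I_cm + Md² gives I = 0.5292 + (6)(1.22)² = 9.4596 kg m^2.
Total I = 0.99 + 0.7425 + 9.4596 = 11.192 kg m^2.

11.2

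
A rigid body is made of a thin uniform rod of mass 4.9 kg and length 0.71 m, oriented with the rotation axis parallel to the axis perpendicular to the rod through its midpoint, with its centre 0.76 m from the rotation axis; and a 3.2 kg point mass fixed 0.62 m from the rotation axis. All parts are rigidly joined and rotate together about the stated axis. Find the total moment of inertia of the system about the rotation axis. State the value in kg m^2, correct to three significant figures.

4.27

Thin rod: I_cm = (1/12)ML² = (1/12)(4.9)(0.71)² = 0.20584 kg m^2; centre at d = 0.76 m, so the parallel axis theorem gives I = 0.20584 + (4.9)(0.76)² = 3.0361 kg m^2.
Point mass: I_cm = 0; centre at d = 0.62 m, so the parallel axis theorem gives I = 0 + (3.2)(0.62)² = 1.2301 kg m^2.
Total I = 3.0361 + 1.2301 = 4.2662 kg m^2.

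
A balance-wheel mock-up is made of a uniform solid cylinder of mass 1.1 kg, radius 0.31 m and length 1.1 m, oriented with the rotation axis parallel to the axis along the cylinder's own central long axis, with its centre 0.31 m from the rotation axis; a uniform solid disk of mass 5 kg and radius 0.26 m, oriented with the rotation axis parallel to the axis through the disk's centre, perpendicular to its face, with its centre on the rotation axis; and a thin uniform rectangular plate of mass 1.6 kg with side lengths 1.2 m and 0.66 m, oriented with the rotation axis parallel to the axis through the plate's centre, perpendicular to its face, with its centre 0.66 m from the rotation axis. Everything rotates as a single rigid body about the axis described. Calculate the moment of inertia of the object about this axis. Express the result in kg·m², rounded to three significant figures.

Solid cylinder: I_cm = (1/2)MR² = (1/2)(1.1)(0.31)² = 0.052855 kg·m²; centre at d = 0.31 m, so I = I_cm + Md² gives I = 0.052855 + (1.1)(0.31)² = 0.15857 kg·m².
Solid disk: I_cm = (1/2)MR² = (1/2)(5)(0.26)² = 0.169 kg·m²; axis through the centre, so I = 0.169 kg·m².
Rectangular plate: I_cm = (1/12)M(a²+b²) = (1/12)(1.6)[(1.2)² + (0.66)²] = 0.25008 kg·m²; centre at d = 0.66 m, so I = I_cm + Md² gives I = 0.25008 + (1.6)(0.66)² = 0.94704 kg·m².
Total I = 0.15857 + 0.169 + 0.94704 = 1.2746 kg·m².

1.27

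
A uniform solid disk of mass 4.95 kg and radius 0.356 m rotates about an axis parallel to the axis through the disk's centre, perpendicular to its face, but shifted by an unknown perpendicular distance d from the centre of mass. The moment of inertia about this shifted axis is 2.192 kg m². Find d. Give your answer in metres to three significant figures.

0.616

About the centre-of-mass axis, I_cm = (1/2)MR² = (1/2)(4.95)(0.356)² = 0.31367 kg m².
Parallel axis theorem: I = I_cm + Md², so Md² = 2.192 − 0.31367 = 1.8783 kg m².
d = √(1.8783 / 4.95) = 0.616 m.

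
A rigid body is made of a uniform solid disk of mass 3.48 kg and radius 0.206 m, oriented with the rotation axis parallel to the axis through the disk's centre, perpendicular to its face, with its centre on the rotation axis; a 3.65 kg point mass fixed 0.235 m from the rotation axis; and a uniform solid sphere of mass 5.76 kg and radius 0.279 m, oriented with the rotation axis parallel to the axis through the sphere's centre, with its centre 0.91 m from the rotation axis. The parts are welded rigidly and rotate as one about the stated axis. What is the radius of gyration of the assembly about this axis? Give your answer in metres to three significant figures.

Solid disk: I_cm = (1/2)MR² = (1/2)(3.48)(0.206)² = 0.073839 kg m²; axis through the centre, so I = 0.073839 kg m².
Point mass: I_cm = 0; centre at d = 0.235 m, so the parallel axis theorem gives I = 0 + (3.65)(0.235)² = 0.20157 kg m².
Solid sphere: I_cm = (2/5)MR² = (2/5)(5.76)(0.279)² = 0.17935 kg m²; centre at d = 0.91 m, so the parallel axis theorem gives I = 0.17935 + (5.76)(0.91)² = 4.9492 kg m².
Total I = 5.2246 kg m²; total mass M = 12.89 kg.
k = √(I/M) = √(5.2246/12.89) = 0.63665 m.

0.637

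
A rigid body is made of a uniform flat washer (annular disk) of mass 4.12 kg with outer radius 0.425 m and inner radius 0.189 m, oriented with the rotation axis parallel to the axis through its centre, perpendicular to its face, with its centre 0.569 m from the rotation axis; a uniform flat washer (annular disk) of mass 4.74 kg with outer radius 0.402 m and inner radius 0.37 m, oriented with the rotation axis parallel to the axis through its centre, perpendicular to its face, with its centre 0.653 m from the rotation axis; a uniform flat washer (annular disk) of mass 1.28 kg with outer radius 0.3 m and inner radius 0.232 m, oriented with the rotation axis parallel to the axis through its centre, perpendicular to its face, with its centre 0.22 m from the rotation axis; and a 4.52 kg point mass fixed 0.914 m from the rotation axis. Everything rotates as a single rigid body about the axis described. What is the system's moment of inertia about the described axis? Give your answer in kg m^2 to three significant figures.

Annular disk: I_cm = (1/2)M(R²+r²) = (1/2)(4.12)[(0.425)² + (0.189)²] = 0.44567 kg m^2; centre at d = 0.569 m, so the parallel axis theorem gives I = 0.44567 + (4.12)(0.569)² = 1.7796 kg m^2.
Annular disk: I_cm = (1/2)M(R²+r²) = (1/2)(4.74)[(0.402)² + (0.37)²] = 0.70745 kg m^2; centre at d = 0.653 m, so the parallel axis theorem gives I = 0.70745 + (4.74)(0.653)² = 2.7286 kg m^2.
Annular disk: I_cm = (1/2)M(R²+r²) = (1/2)(1.28)[(0.3)² + (0.232)²] = 0.092047 kg m^2; centre at d = 0.22 m, so the parallel axis theorem gives I = 0.092047 + (1.28)(0.22)² = 0.154 kg m^2.
Point mass: I_cm = 0; centre at d = 0.914 m, so the parallel axis theorem gives I = 0 + (4.52)(0.914)² = 3.776 kg m^2.
Total I = 1.7796 + 2.7286 + 0.154 + 3.776 = 8.4382 kg m^2.

8.44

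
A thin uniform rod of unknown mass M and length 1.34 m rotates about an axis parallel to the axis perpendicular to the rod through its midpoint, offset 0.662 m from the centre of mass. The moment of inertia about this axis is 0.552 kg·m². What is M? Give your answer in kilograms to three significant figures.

I = I_cm + Md² = (1/12)ML² + Md² = M·[0.0833333·(1.34)² + (0.662)²] = M·0.58788.
So M = 0.552 / 0.58788 = 0.93897 kg.

0.939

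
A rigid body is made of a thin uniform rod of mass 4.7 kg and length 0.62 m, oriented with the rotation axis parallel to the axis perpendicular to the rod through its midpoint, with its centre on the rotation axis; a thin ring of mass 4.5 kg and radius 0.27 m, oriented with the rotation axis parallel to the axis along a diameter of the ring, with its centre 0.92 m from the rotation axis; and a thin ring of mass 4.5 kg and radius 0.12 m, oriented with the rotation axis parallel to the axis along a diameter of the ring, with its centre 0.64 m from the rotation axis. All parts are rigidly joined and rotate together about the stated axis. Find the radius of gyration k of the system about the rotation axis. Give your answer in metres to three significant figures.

Thin rod: I_cm = (1/12)ML² = (1/12)(4.7)(0.62)² = 0.15056 kg m²; axis through the centre, so I = 0.15056 kg m².
Thin ring: I_cm = (1/2)MR² = (1/2)(4.5)(0.27)² = 0.16403 kg m²; centre at d = 0.92 m, so I = I_cm + Md² gives I = 0.16403 + (4.5)(0.92)² = 3.9728 kg m².
Thin ring: I_cm = (1/2)MR² = (1/2)(4.5)(0.12)² = 0.0324 kg m²; centre at d = 0.64 m, so I = I_cm + Md² gives I = 0.0324 + (4.5)(0.64)² = 1.8756 kg m².
Total I = 5.999 kg m²; total mass M = 13.7 kg.
k = √(I/M) = √(5.999/13.7) = 0.66173 m.

0.662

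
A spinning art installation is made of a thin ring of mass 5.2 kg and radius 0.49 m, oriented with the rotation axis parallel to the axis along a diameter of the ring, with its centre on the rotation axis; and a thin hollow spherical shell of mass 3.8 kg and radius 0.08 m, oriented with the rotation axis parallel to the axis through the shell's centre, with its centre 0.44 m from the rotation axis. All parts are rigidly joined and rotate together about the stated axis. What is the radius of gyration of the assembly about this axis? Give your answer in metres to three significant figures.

0.391

Thin ring: I_cm = (1/2)MR² = (1/2)(5.2)(0.49)² = 0.62426 kg m^2; axis through the centre, so I = 0.62426 kg m^2.
Spherical shell: I_cm = (2/3)MR² = (2/3)(3.8)(0.08)² = 0.016213 kg m^2; centre at d = 0.44 m, so I = I_cm + Md² gives I = 0.016213 + (3.8)(0.44)² = 0.75189 kg m^2.
Total I = 1.3762 kg m^2; total mass M = 9 kg.
k = √(I/M) = √(1.3762/9) = 0.39103 m.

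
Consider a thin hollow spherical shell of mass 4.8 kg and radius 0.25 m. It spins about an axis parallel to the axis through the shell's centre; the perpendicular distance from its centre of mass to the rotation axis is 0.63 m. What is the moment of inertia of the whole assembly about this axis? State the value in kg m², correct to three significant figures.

2.11

I_cm = (2/3)MR² = (2/3)(4.8)(0.25)² = 0.2 kg m²; centre at d = 0.63 m, so I = I_cm + Md² gives I = 0.2 + (4.8)(0.63)² = 2.1051 kg m².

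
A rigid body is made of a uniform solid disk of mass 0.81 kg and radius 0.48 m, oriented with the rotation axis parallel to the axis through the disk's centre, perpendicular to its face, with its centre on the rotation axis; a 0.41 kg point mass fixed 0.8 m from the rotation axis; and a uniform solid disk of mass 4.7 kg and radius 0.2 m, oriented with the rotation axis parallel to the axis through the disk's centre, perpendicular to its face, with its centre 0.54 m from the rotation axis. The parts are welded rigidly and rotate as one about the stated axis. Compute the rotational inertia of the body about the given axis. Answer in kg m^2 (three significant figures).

1.82

Solid disk: I_cm = (1/2)MR² = (1/2)(0.81)(0.48)² = 0.093312 kg m^2; axis through the centre, so I = 0.093312 kg m^2.
Point mass: I_cm = 0; centre at d = 0.8 m, so the parallel axis theorem gives I = 0 + (0.41)(0.8)² = 0.2624 kg m^2.
Solid disk: I_cm = (1/2)MR² = (1/2)(4.7)(0.2)² = 0.094 kg m^2; centre at d = 0.54 m, so the parallel axis theorem gives I = 0.094 + (4.7)(0.54)² = 1.4645 kg m^2.
Total I = 0.093312 + 0.2624 + 1.4645 = 1.8202 kg m^2.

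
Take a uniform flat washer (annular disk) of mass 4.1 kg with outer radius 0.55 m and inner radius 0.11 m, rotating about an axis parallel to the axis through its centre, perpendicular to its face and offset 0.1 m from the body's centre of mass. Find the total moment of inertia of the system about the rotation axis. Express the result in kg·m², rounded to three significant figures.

I_cm = (1/2)M(R²+r²) = (1/2)(4.1)[(0.55)² + (0.11)²] = 0.64493 kg·m²; centre at d = 0.1 m, so I = I_cm + Md² gives I = 0.64493 + (4.1)(0.1)² = 0.68593 kg·m².

0.686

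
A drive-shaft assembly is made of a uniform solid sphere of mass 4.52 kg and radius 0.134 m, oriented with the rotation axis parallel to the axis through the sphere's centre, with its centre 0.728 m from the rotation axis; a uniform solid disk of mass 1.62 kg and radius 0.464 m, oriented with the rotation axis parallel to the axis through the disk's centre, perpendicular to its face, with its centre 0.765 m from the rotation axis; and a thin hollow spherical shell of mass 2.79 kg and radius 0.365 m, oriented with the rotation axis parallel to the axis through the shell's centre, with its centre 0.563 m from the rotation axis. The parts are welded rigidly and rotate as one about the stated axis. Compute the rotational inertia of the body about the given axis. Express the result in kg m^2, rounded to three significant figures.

4.68

Solid sphere: I_cm = (2/5)MR² = (2/5)(4.52)(0.134)² = 0.032464 kg m^2; centre at d = 0.728 m, so the parallel axis theorem gives I = 0.032464 + (4.52)(0.728)² = 2.428 kg m^2.
Solid disk: I_cm = (1/2)MR² = (1/2)(1.62)(0.464)² = 0.17439 kg m^2; centre at d = 0.765 m, so the parallel axis theorem gives I = 0.17439 + (1.62)(0.765)² = 1.1225 kg m^2.
Spherical shell: I_cm = (2/3)MR² = (2/3)(2.79)(0.365)² = 0.2478 kg m^2; centre at d = 0.563 m, so the parallel axis theorem gives I = 0.2478 + (2.79)(0.563)² = 1.1321 kg m^2.
Total I = 2.428 + 1.1225 + 1.1321 = 4.6826 kg m^2.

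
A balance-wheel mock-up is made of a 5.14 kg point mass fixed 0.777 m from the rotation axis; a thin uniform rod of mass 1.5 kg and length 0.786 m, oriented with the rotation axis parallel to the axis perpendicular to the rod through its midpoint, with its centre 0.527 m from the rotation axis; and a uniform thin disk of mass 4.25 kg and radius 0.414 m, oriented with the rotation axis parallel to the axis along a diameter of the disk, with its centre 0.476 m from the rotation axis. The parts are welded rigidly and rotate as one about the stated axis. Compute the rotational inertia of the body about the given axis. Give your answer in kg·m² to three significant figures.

4.74

Point mass: I_cm = 0; centre at d = 0.777 m, so I = I_cm + Md² gives I = 0 + (5.14)(0.777)² = 3.1032 kg·m².
Thin rod: I_cm = (1/12)ML² = (1/12)(1.5)(0.786)² = 0.077225 kg·m²; centre at d = 0.527 m, so I = I_cm + Md² gives I = 0.077225 + (1.5)(0.527)² = 0.49382 kg·m².
Thin disk: I_cm = (1/4)MR² = (1/4)(4.25)(0.414)² = 0.18211 kg·m²; centre at d = 0.476 m, so I = I_cm + Md² gives I = 0.18211 + (4.25)(0.476)² = 1.1451 kg·m².
Total I = 3.1032 + 0.49382 + 1.1451 = 4.742 kg·m².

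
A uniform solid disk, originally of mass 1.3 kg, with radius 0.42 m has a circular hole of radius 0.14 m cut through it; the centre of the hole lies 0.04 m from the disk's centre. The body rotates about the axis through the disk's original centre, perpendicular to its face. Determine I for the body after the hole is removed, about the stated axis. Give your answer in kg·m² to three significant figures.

Unpierced body about its centre: I₀ = (1/2)MR² = (1/2)(1.3)(0.42)² = 0.11466 kg·m².
The removed disk has mass m = M·(r/R)² = (1.3)(0.14/0.42)² = 0.14444 kg (same uniform areal density).
Its moment of inertia about the rotation axis (parallel-axis theorem): I_hole = (1/2)mr² + md² = (1/2)(0.14444)(0.14)² + (0.14444)(0.04)² = 0.0016467 kg·m².
Treating the hole as negative mass, I = I₀ − I_hole = 0.11466 − 0.0016467 = 0.11301 kg·m².

0.113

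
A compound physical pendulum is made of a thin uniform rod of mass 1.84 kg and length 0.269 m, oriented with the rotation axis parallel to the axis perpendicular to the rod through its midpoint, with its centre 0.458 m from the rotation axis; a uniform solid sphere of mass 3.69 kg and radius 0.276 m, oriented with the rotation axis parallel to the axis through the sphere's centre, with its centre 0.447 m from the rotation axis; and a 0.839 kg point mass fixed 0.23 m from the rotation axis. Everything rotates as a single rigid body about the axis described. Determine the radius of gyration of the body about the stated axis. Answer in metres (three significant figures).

0.450

Thin rod: I_cm = (1/12)ML² = (1/12)(1.84)(0.269)² = 0.011095 kg m²; centre at d = 0.458 m, so I = I_cm + Md² gives I = 0.011095 + (1.84)(0.458)² = 0.39706 kg m².
Solid sphere: I_cm = (2/5)MR² = (2/5)(3.69)(0.276)² = 0.11244 kg m²; centre at d = 0.447 m, so I = I_cm + Md² gives I = 0.11244 + (3.69)(0.447)² = 0.84973 kg m².
Point mass: I_cm = 0; centre at d = 0.23 m, so I = I_cm + Md² gives I = 0 + (0.839)(0.23)² = 0.044383 kg m².
Total I = 1.2912 kg m²; total mass M = 6.369 kg.
k = √(I/M) = √(1.2912/6.369) = 0.45025 m.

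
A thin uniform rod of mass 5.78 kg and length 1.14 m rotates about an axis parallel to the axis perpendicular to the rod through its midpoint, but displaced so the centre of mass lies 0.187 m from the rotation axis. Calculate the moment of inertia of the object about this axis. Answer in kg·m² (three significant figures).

0.828

I_cm = (1/12)ML² = (1/12)(5.78)(1.14)² = 0.62597 kg·m²; centre at d = 0.187 m, so the parallel axis theorem gives I = 0.62597 + (5.78)(0.187)² = 0.82809 kg·m².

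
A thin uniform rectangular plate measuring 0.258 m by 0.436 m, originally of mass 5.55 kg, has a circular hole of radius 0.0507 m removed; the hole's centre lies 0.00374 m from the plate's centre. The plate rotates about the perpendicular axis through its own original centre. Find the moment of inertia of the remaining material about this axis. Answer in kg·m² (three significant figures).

0.118

Unpierced body about its centre: I₀ = (1/12)M(a²+b²) = (1/12)(5.55)[(0.258)² + (0.436)²] = 0.11871 kg·m².
The removed disk has mass m = M·πr²/(ab) = (5.55)·π(0.0507)²/(0.258·0.436) = 0.39843 kg (same uniform areal density).
Its moment of inertia about the rotation axis (parallel-axis theorem): I_hole = (1/2)mr² + md² = (1/2)(0.39843)(0.0507)² + (0.39843)(0.00374)² = 0.00051765 kg·m².
Treating the hole as negative mass, I = I₀ − I_hole = 0.11871 − 0.00051765 = 0.11819 kg·m².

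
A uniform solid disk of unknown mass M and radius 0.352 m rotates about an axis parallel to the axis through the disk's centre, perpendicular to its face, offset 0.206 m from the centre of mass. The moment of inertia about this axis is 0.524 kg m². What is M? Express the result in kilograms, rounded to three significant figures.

I = I_cm + Md² = (1/2)MR² + Md² = M·[0.5·(0.352)² + (0.206)²] = M·0.10439.
So M = 0.524 / 0.10439 = 5.0197 kg.

5.02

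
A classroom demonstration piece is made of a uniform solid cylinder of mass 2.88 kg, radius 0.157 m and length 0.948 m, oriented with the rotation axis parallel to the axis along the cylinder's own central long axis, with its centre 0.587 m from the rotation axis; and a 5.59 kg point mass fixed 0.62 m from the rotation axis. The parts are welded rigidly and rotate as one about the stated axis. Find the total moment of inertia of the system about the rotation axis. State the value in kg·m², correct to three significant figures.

3.18

Solid cylinder: I_cm = (1/2)MR² = (1/2)(2.88)(0.157)² = 0.035495 kg·m²; centre at d = 0.587 m, so the parallel axis theorem gives I = 0.035495 + (2.88)(0.587)² = 1.0279 kg·m².
Point mass: I_cm = 0; centre at d = 0.62 m, so the parallel axis theorem gives I = 0 + (5.59)(0.62)² = 2.1488 kg·m².
Total I = 1.0279 + 2.1488 = 3.1766 kg·m².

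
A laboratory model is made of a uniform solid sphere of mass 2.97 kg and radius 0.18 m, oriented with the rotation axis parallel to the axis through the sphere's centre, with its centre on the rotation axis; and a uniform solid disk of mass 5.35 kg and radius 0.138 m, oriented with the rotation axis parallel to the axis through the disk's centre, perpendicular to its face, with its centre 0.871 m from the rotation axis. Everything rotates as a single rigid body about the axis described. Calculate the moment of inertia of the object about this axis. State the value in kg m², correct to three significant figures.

Solid sphere: I_cm = (2/5)MR² = (2/5)(2.97)(0.18)² = 0.038491 kg m²; axis through the centre, so I = 0.038491 kg m².
Solid disk: I_cm = (1/2)MR² = (1/2)(5.35)(0.138)² = 0.050943 kg m²; centre at d = 0.871 m, so the parallel axis theorem gives I = 0.050943 + (5.35)(0.871)² = 4.1097 kg m².
Total I = 0.038491 + 4.1097 = 4.1482 kg m².

4.15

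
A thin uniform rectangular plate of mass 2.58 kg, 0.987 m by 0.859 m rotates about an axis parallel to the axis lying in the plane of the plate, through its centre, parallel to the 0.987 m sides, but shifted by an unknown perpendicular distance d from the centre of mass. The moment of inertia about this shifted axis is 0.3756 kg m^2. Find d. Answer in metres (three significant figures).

0.290

About the centre-of-mass axis, I_cm = (1/12)Mb² = (1/12)(2.58)(0.859)² = 0.15864 kg m^2.
Parallel axis theorem: I = I_cm + Md², so Md² = 0.3756 − 0.15864 = 0.21696 kg m^2.
d = √(0.21696 / 2.58) = 0.28999 m.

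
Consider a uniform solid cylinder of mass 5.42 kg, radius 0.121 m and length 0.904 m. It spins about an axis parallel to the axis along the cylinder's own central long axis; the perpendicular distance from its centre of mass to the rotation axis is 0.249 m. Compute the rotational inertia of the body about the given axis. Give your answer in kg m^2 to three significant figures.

0.376

I_cm = (1/2)MR² = (1/2)(5.42)(0.121)² = 0.039677 kg m^2; centre at d = 0.249 m, so I = I_cm + Md² gives I = 0.039677 + (5.42)(0.249)² = 0.37572 kg m^2.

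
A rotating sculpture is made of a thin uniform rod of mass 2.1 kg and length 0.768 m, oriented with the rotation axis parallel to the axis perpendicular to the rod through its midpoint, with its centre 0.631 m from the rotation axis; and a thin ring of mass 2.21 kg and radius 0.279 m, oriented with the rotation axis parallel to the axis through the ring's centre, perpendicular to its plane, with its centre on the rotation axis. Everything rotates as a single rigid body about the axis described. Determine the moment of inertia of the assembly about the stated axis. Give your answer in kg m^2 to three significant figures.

Thin rod: I_cm = (1/12)ML² = (1/12)(2.1)(0.768)² = 0.10322 kg m^2; centre at d = 0.631 m, so the parallel axis theorem gives I = 0.10322 + (2.1)(0.631)² = 0.93936 kg m^2.
Thin ring: I_cm = MR² = (2.21)(0.279)² = 0.17203 kg m^2; axis through the centre, so I = 0.17203 kg m^2.
Total I = 0.93936 + 0.17203 = 1.1114 kg m^2.

1.11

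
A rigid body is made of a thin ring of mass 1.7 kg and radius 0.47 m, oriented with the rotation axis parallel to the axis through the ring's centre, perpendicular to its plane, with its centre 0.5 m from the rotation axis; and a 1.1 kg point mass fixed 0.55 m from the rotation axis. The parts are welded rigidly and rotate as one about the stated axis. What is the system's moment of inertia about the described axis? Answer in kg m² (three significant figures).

1.13

Thin ring: I_cm = MR² = (1.7)(0.47)² = 0.37553 kg m²; centre at d = 0.5 m, so I = I_cm + Md² gives I = 0.37553 + (1.7)(0.5)² = 0.80053 kg m².
Point mass: I_cm = 0; centre at d = 0.55 m, so I = I_cm + Md² gives I = 0 + (1.1)(0.55)² = 0.33275 kg m².
Total I = 0.80053 + 0.33275 = 1.1333 kg m².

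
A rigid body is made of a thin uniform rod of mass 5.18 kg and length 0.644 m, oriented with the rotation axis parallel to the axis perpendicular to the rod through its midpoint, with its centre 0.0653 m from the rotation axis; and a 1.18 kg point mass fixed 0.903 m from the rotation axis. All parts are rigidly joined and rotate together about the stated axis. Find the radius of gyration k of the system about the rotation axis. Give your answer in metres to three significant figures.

0.428

Thin rod: I_cm = (1/12)ML² = (1/12)(5.18)(0.644)² = 0.17903 kg m^2; centre at d = 0.0653 m, so the parallel axis theorem gives I = 0.17903 + (5.18)(0.0653)² = 0.20112 kg m^2.
Point mass: I_cm = 0; centre at d = 0.903 m, so the parallel axis theorem gives I = 0 + (1.18)(0.903)² = 0.96218 kg m^2.
Total I = 1.1633 kg m^2; total mass M = 6.36 kg.
k = √(I/M) = √(1.1633/6.36) = 0.42768 m.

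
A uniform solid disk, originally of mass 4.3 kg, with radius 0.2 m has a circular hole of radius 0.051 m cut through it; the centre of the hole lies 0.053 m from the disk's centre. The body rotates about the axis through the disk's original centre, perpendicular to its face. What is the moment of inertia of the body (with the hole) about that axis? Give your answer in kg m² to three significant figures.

Unpierced body about its centre: I₀ = (1/2)MR² = (1/2)(4.3)(0.2)² = 0.086 kg m².
The removed disk has mass m = M·(r/R)² = (4.3)(0.051/0.2)² = 0.27961 kg (same uniform areal density).
Its moment of inertia about the rotation axis (parallel-axis theorem): I_hole = (1/2)mr² + md² = (1/2)(0.27961)(0.051)² + (0.27961)(0.053)² = 0.001149 kg m².
Treating the hole as negative mass, I = I₀ − I_hole = 0.086 − 0.001149 = 0.084851 kg m².

0.0849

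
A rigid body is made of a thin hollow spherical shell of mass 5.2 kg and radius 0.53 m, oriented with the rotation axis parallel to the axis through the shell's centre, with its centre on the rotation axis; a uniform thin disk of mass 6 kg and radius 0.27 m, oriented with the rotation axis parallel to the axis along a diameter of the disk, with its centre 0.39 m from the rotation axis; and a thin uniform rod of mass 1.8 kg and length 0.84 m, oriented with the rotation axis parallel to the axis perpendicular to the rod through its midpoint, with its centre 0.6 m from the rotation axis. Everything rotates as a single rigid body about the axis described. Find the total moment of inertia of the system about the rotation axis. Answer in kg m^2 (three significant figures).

Spherical shell: I_cm = (2/3)MR² = (2/3)(5.2)(0.53)² = 0.97379 kg m^2; axis through the centre, so I = 0.97379 kg m^2.
Thin disk: I_cm = (1/4)MR² = (1/4)(6)(0.27)² = 0.10935 kg m^2; centre at d = 0.39 m, so I = I_cm + Md² gives I = 0.10935 + (6)(0.39)² = 1.022 kg m^2.
Thin rod: I_cm = (1/12)ML² = (1/12)(1.8)(0.84)² = 0.10584 kg m^2; centre at d = 0.6 m, so I = I_cm + Md² gives I = 0.10584 + (1.8)(0.6)² = 0.75384 kg m^2.
Total I = 0.97379 + 1.022 + 0.75384 = 2.7496 kg m^2.

2.75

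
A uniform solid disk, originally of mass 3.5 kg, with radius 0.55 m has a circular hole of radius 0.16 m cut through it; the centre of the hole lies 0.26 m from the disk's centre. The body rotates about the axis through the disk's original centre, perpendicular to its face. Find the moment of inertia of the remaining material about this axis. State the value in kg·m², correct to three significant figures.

Unpierced body about its centre: I₀ = (1/2)MR² = (1/2)(3.5)(0.55)² = 0.52938 kg·m².
The removed disk has mass m = M·(r/R)² = (3.5)(0.16/0.55)² = 0.2962 kg (same uniform areal density).
Its moment of inertia about the rotation axis (parallel-axis theorem): I_hole = (1/2)mr² + md² = (1/2)(0.2962)(0.16)² + (0.2962)(0.26)² = 0.023814 kg·m².
Treating the hole as negative mass, I = I₀ − I_hole = 0.52938 − 0.023814 = 0.50556 kg·m².

0.506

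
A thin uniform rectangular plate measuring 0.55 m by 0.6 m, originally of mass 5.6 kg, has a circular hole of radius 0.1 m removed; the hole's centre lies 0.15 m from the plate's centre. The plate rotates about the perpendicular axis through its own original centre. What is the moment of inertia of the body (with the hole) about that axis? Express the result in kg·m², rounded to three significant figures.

Unpierced body about its centre: I₀ = (1/12)M(a²+b²) = (1/12)(5.6)[(0.55)² + (0.6)²] = 0.30917 kg·m².
The removed disk has mass m = M·πr²/(ab) = (5.6)·π(0.1)²/(0.55·0.6) = 0.53312 kg (same uniform areal density).
Its moment of inertia about the rotation axis (parallel-axis theorem): I_hole = (1/2)mr² + md² = (1/2)(0.53312)(0.1)² + (0.53312)(0.15)² = 0.014661 kg·m².
Treating the hole as negative mass, I = I₀ − I_hole = 0.30917 − 0.014661 = 0.29451 kg·m².

0.295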